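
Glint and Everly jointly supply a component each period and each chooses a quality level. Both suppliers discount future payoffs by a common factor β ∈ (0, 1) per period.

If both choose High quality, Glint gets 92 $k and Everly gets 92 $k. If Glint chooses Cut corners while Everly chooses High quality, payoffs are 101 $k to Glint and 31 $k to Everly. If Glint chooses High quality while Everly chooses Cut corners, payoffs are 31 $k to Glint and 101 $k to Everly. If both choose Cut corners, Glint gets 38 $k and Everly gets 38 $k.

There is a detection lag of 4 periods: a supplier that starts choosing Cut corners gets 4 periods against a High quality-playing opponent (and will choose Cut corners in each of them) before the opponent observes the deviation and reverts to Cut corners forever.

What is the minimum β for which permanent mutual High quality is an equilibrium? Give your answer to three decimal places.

The best deviation is to choose Cut corners for all 4 undetected periods, earning 101 each, then 38 forever once detected.
Deviation value: 101(1−β^4)/(1−β) + 38β^4/(1−β); cooperation value: 92/(1−β).
IC: 92 ≥ 101(1−β^4) + 38β^4 = 101 − 63β^4.
So β^4 ≥ 9/63 = 1/7, giving β ≥ (1/7)^(1/4) ≈ 0.615.

0.615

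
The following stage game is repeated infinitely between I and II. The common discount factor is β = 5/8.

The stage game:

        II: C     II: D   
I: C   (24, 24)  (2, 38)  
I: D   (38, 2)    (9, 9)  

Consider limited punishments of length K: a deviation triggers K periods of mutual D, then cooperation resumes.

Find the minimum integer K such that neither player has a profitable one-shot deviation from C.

2

Need Σ_{k=1}^{K} β^k ≥ (38−24)/(24−9) = 0.9333 at β = 5/8.
At K = 1 the sum is 0.6250 < 0.9333; at K = 2 it is 1.0156 ≥ 0.9333.
So the minimum punishment length is K = 2.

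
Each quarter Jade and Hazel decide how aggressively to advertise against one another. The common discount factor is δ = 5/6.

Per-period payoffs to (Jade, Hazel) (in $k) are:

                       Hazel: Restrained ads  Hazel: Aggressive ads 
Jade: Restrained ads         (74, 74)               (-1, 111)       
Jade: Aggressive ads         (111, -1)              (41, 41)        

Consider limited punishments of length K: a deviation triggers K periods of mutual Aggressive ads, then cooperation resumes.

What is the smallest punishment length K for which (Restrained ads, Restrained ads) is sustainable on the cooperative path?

Need Σ_{k=1}^{K} δ^k ≥ (111−74)/(74−41) = 1.1212 at δ = 5/6.
At K = 1 the sum is 0.8333 < 1.1212; at K = 2 it is 1.5278 ≥ 1.1212.
So the minimum punishment length is K = 2.

2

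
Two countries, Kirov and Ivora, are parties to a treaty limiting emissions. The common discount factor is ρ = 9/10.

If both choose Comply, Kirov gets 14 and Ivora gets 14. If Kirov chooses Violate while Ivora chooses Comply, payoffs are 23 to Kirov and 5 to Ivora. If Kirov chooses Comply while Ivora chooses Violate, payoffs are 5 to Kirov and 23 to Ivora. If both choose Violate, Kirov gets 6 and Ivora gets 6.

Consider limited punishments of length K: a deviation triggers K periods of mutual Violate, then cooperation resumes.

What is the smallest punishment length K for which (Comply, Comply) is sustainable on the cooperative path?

IC: ρ(1−ρ^K)/(1−ρ) ≥ (23−14)/(14−6) = 9/8.
With ρ = 9/10: need 1 − ρ^K ≥ 9/8·(1−9/10)/(9/10), i.e. ρ^K ≤ 0.8750.
Since (9/10)^1 = 0.9000 and (9/10)^2 = 0.8100, the smallest such K is 2.

2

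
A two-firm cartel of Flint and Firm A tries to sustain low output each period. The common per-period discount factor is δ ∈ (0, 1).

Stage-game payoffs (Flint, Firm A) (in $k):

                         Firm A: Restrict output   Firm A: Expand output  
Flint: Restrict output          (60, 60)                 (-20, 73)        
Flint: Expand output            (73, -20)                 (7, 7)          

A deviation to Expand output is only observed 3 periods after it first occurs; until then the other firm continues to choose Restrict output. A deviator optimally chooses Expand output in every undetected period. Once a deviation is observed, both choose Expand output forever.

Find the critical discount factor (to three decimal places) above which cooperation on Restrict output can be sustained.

0.582

A deviator earns 73 for 3 periods, then 7 forever; cooperating earns 60 forever. Multiplying the IC by (1−δ):
60 ≥ 73(1−δ^3) + 7δ^3, so 66·δ^3 ≥ 13 and δ^3 ≥ 13/66.
δ ≥ (13/66)^(1/3) ≈ 0.582.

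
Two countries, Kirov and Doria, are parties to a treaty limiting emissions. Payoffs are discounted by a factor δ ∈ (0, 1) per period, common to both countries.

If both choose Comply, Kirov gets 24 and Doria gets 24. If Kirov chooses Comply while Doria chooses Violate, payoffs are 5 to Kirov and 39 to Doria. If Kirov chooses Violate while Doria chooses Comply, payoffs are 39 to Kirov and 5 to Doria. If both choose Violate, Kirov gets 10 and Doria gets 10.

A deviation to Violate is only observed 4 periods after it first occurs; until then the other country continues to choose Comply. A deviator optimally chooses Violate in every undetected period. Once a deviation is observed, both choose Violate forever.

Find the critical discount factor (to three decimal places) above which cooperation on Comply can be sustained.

0.848

Deviating for the 4 undetected periods gains 39−24 = 15 per period over cooperation, then loses 24−10 = 14 per period forever once punishment starts.
Gain: 15(1 + δ + … + δ^3); loss: 14·δ^4/(1−δ).
No profitable deviation ⇔ 15(1−δ^4) ≤ 14·δ^4, i.e. δ^4 ≥ 15/(15+14) = 15/29.
Hence δ ≥ (15/29)^(1/4) ≈ 0.848.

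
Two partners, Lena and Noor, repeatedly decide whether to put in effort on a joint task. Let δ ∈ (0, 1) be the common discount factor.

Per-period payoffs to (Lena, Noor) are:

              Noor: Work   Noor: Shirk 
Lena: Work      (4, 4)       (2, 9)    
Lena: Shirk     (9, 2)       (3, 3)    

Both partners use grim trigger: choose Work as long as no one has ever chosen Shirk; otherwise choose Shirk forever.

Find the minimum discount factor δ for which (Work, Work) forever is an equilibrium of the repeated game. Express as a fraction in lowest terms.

One-period gain from deviating is 9 − 4 = 5. The loss is 4 − 3 = 1 in every subsequent period, with present value 1·δ/(1−δ).
Deviation is unprofitable when 1·δ/(1−δ) ≥ 5, i.e. δ/(1−δ) ≥ 5.
Equivalently δ ≥ 5/(5+1) = 5/6.

5/6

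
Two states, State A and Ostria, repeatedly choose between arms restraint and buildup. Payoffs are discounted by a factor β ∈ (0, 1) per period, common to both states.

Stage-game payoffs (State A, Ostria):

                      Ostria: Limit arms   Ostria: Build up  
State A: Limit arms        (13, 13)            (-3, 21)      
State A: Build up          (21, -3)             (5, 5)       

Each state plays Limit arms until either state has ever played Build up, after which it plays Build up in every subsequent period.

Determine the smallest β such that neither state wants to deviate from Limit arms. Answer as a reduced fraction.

13/(1−β) ≥ 21 + 5β/(1−β)
13 ≥ 21 − 16β
β ≥ 8/16 = 1/2.

1/2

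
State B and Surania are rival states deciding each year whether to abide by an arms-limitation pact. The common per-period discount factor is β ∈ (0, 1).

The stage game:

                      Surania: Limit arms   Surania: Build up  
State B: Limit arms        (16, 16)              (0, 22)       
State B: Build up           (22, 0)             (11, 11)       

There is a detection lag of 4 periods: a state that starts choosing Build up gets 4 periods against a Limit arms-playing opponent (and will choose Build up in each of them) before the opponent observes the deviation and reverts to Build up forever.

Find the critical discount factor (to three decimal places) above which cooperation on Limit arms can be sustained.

0.859

The best deviation is to choose Build up for all 4 undetected periods, earning 22 each, then 11 forever once detected.
Deviation value: 22(1−β^4)/(1−β) + 11β^4/(1−β); cooperation value: 16/(1−β).
IC: 16 ≥ 22(1−β^4) + 11β^4 = 22 − 11β^4.
So β^4 ≥ 6/11, giving β ≥ (6/11)^(1/4) ≈ 0.859.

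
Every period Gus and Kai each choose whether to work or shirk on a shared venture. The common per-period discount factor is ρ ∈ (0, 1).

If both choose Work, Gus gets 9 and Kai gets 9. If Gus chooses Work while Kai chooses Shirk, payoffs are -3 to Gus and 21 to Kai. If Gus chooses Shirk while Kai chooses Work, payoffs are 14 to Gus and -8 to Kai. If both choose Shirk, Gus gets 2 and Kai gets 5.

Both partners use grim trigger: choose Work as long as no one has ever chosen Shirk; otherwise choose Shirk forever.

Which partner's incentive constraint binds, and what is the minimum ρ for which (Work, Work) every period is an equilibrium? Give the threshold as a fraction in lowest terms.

Kai; ρ ≥ 3/4

Gus's threshold: (14−9)/(14−2) = 5/12.
Kai's threshold: (21−9)/(21−5) = 3/4.
5/12 < 3/4, so Kai binds and ρ* = 3/4.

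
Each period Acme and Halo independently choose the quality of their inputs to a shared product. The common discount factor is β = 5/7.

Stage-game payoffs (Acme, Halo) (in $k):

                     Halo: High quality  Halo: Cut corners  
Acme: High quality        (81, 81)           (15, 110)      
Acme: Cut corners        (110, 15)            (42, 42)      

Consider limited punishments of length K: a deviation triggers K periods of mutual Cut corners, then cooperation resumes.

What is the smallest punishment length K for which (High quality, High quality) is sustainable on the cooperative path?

2

IC: β(1−β^K)/(1−β) ≥ (110−81)/(81−42) = 29/39.
With β = 5/7: need 1 − β^K ≥ 29/39·(1−5/7)/(5/7), i.e. β^K ≤ 0.7026.
Since (5/7)^1 = 0.7143 and (5/7)^2 = 0.5102, the smallest such K is 2.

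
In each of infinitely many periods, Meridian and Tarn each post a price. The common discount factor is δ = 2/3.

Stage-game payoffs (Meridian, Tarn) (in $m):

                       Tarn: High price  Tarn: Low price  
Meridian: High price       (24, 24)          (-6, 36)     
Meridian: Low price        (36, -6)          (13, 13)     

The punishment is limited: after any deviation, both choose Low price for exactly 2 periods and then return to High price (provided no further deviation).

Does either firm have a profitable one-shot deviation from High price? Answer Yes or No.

A one-shot deviation gives 36 now, then 13 for 2 periods, then back to 24.
Gain from deviating: (36−24) today; loss: (24−13) in each of the next 2 periods.
No-deviation condition: (24−13)(δ+…+δ^2) ≥ 36−24, i.e. δ+…+δ^2 ≥ 12/11.
At δ = 2/3: δ+…+δ^2 = 1.1111 ≥ 1.0909.
So cooperation is sustainable.

No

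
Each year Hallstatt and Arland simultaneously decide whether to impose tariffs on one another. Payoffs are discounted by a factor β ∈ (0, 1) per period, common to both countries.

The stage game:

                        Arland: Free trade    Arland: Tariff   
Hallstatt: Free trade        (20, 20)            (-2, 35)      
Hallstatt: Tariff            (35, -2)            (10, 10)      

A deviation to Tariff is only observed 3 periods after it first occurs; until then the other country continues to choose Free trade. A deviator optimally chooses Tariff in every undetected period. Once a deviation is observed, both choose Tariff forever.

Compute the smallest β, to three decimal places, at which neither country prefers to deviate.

Deviating for the 3 undetected periods gains 35−20 = 15 per period over cooperation, then loses 20−10 = 10 per period forever once punishment starts.
Gain: 15(1 + β + … + β^2); loss: 10·β^3/(1−β).
No profitable deviation ⇔ 15(1−β^3) ≤ 10·β^3, i.e. β^3 ≥ 15/(15+10) = 3/5.
Hence β ≥ (3/5)^(1/3) ≈ 0.843.

0.843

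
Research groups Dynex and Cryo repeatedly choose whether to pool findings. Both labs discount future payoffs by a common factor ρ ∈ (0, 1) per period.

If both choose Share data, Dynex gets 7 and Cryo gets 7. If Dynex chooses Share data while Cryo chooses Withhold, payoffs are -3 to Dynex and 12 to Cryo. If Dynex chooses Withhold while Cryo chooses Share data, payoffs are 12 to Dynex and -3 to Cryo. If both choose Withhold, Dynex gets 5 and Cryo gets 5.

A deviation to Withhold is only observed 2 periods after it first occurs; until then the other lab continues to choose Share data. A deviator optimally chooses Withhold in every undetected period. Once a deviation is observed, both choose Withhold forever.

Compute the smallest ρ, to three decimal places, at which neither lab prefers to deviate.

0.845

Deviating for the 2 undetected periods gains 12−7 = 5 per period over cooperation, then loses 7−5 = 2 per period forever once punishment starts.
Gain: 5(1 + ρ + … + ρ^1); loss: 2·ρ^2/(1−ρ).
No profitable deviation ⇔ 5(1−ρ^2) ≤ 2·ρ^2, i.e. ρ^2 ≥ 5/(5+2) = 5/7.
Hence ρ ≥ (5/7)^(1/2) ≈ 0.845.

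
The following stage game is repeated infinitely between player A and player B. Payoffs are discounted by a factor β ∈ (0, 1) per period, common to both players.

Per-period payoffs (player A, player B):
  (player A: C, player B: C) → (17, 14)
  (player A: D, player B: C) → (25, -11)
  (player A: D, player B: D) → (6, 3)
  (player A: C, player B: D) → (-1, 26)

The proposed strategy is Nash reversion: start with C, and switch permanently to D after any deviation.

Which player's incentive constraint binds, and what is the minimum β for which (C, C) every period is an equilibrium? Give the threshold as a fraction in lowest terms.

player B; β ≥ 12/23

For player A: deviation gain 25−17 = 8, per-period punishment loss 17−6 = 11. IC gives β ≥ 8/19.
For player B: gain 12, loss 11 per period, so β ≥ 12/23.
The tighter constraint is player B's, so cooperation needs β ≥ 12/23.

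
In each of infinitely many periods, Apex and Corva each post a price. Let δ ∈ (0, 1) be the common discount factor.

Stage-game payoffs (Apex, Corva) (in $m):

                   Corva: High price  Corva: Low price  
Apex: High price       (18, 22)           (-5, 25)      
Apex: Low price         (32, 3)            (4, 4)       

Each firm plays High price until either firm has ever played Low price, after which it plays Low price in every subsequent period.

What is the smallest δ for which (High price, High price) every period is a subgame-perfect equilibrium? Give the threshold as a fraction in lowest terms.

1/2

Apex's threshold: (32−18)/(32−4) = 1/2.
Corva's threshold: (25−22)/(25−4) = 1/7.
1/2 > 1/7, so Apex binds and δ* = 1/2.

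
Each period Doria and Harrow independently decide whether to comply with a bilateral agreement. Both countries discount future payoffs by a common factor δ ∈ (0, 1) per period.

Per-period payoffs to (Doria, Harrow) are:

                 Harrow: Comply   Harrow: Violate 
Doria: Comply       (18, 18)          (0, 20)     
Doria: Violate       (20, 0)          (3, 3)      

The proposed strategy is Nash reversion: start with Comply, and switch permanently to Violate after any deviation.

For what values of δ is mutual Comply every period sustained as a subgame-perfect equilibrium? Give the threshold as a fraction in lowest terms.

Under grim trigger the critical discount factor is (T−C)/(T−P) with T = 20, C = 18, P = 3.
δ* = (20−18)/(20−3) = 2/17.

2/17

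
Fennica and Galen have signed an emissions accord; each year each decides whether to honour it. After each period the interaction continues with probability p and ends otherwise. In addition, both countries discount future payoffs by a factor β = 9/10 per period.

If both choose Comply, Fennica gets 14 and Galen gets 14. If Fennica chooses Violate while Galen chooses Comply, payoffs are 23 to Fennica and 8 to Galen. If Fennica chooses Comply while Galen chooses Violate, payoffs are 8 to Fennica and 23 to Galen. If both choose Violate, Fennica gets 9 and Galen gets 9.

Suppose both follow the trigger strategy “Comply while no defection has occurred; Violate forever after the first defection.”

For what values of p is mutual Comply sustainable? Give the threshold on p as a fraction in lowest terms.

5/7

Expected continuation weight on next period's payoff is β·p = 9/10·p, which plays the role of the discount factor.
Cooperation requires 9/10·p ≥ (23−14)/(23−9) = 9/14, hence p ≥ 5/7.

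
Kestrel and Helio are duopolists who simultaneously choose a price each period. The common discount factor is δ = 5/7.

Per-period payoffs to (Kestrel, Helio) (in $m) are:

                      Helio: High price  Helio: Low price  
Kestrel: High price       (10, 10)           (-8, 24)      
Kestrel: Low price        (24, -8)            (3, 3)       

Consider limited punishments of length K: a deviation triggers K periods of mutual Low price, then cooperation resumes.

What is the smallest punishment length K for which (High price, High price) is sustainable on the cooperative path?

Need Σ_{k=1}^{K} δ^k ≥ (24−10)/(10−3) = 2.0000 at δ = 5/7.
At K = 4 the sum is 1.8492 < 2.0000; at K = 5 it is 2.0352 ≥ 2.0000.
So the minimum punishment length is K = 5.

5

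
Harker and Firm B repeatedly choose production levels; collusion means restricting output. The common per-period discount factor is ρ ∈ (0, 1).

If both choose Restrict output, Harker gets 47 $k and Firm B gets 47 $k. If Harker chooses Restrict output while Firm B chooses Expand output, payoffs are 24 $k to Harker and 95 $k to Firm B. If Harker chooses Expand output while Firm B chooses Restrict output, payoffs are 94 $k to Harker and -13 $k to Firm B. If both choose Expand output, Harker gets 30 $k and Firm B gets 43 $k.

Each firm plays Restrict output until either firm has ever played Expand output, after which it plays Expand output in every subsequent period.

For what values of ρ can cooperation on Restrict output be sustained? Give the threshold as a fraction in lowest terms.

Harker's threshold: (94−47)/(94−30) = 47/64.
Firm B's threshold: (95−47)/(95−43) = 12/13.
47/64 < 12/13, so Firm B binds and ρ* = 12/13.

12/13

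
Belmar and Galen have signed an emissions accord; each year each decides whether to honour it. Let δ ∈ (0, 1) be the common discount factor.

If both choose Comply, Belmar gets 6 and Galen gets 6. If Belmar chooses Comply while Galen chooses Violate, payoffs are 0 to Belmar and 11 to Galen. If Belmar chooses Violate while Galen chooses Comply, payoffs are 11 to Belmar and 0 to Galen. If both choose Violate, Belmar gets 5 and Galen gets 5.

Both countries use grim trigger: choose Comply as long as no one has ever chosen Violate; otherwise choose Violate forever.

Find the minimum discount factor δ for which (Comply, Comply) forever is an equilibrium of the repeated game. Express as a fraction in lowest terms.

5/6

One-period gain from deviating is 11 − 6 = 5. The loss is 6 − 5 = 1 in every subsequent period, with present value 1·δ/(1−δ).
Deviation is unprofitable when 1·δ/(1−δ) ≥ 5, i.e. δ/(1−δ) ≥ 5.
Equivalently δ ≥ 5/(5+1) = 5/6.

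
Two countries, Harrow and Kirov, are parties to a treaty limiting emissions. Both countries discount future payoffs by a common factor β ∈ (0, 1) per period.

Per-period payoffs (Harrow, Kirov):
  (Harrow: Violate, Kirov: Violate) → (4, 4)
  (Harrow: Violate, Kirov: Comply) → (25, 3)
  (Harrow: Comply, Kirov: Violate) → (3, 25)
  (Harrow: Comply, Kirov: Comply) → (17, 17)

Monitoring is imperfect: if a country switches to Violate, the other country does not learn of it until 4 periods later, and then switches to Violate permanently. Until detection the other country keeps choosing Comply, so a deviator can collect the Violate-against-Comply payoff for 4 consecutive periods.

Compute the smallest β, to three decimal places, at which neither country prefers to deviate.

Deviating for the 4 undetected periods gains 25−17 = 8 per period over cooperation, then loses 17−4 = 13 per period forever once punishment starts.
Gain: 8(1 + β + … + β^3); loss: 13·β^4/(1−β).
No profitable deviation ⇔ 8(1−β^4) ≤ 13·β^4, i.e. β^4 ≥ 8/(8+13) = 8/21.
Hence β ≥ (8/21)^(1/4) ≈ 0.786.

0.786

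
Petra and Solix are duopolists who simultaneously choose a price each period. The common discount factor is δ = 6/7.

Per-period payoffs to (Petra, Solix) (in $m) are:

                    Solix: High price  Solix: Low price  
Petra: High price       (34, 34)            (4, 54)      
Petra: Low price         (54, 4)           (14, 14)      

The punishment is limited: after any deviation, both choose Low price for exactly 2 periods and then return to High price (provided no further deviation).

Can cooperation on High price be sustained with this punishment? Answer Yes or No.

A one-shot deviation gives 54 now, then 14 for 2 periods, then back to 34.
Gain from deviating: (54−34) today; loss: (34−14) in each of the next 2 periods.
No-deviation condition: (34−14)(δ+…+δ^2) ≥ 54−34, i.e. δ+…+δ^2 ≥ 1.
At δ = 6/7: δ+…+δ^2 = 1.5918 ≥ 1.0000.
So cooperation is sustainable.

Yes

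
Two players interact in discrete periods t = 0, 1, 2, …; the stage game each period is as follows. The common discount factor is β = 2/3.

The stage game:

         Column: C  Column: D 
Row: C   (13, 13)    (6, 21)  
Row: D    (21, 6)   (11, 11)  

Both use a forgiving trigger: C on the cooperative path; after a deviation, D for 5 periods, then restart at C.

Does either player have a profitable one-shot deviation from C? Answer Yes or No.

Comparing payoff streams over the 6 periods until play realigns: cooperate → 13(1+β+…+β^5); deviate → 21 + 11(β+…+β^5).
Cooperation is sustained iff (13−11)(β+…+β^5) ≥ 21−13.
β+…+β^5 = 2/3·(1−(2/3)^5)/(1−2/3) = 1.7366, and (21−13)/(13−11) = 4.0000.
1.7366 < 4.0000, so cooperation is not sustainable.

Yes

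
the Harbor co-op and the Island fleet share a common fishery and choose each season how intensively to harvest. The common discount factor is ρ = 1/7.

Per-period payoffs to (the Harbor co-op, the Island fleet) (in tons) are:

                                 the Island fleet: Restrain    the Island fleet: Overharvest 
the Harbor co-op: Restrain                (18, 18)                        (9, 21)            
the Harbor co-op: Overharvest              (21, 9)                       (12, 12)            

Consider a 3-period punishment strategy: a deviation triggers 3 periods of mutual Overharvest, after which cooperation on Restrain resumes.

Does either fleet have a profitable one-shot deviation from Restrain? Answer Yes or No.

A one-shot deviation gives 21 now, then 12 for 3 periods, then back to 18.
Gain from deviating: (21−18) today; loss: (18−12) in each of the next 3 periods.
No-deviation condition: (18−12)(ρ+…+ρ^3) ≥ 21−18, i.e. ρ+…+ρ^3 ≥ 1/2.
At ρ = 1/7: ρ+…+ρ^3 = 0.1662 < 0.5000.
So cooperation is not sustainable.

Yes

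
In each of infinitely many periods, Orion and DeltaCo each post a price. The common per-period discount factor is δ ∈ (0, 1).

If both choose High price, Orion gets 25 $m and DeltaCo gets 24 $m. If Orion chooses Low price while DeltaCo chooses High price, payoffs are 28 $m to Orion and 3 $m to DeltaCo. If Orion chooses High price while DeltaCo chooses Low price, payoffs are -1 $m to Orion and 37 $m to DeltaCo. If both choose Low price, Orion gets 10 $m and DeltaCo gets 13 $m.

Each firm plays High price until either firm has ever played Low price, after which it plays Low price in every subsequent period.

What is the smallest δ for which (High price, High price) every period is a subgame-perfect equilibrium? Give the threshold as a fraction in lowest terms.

For Orion: deviation gain 28−25 = 3, per-period punishment loss 25−10 = 15. IC gives δ ≥ 3/18 = 1/6.
For DeltaCo: gain 13, loss 11 per period, so δ ≥ 13/24.
The tighter constraint is DeltaCo's, so cooperation needs δ ≥ 13/24.

13/24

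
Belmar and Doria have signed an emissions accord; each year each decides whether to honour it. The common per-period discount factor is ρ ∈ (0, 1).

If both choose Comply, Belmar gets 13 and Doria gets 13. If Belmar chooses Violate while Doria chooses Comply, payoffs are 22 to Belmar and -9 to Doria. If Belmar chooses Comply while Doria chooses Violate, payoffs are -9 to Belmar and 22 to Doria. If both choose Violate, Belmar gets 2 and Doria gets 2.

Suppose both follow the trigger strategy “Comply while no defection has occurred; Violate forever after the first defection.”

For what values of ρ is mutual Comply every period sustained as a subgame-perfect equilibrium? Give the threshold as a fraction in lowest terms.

Under grim trigger the critical discount factor is (T−C)/(T−P) with T = 22, C = 13, P = 2.
ρ* = (22−13)/(22−2) = 9/20.

9/20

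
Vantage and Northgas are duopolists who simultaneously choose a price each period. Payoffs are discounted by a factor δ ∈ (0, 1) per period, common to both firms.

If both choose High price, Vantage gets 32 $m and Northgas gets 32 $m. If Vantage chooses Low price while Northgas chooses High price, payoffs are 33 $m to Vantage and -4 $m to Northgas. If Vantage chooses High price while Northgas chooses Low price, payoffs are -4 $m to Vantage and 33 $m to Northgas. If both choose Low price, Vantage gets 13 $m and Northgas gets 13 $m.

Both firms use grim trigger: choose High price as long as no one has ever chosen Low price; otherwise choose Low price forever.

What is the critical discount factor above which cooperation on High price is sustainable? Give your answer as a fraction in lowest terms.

32/(1−δ) ≥ 33 + 13δ/(1−δ)
32 ≥ 33 − 20δ
δ ≥ 1/20.

1/20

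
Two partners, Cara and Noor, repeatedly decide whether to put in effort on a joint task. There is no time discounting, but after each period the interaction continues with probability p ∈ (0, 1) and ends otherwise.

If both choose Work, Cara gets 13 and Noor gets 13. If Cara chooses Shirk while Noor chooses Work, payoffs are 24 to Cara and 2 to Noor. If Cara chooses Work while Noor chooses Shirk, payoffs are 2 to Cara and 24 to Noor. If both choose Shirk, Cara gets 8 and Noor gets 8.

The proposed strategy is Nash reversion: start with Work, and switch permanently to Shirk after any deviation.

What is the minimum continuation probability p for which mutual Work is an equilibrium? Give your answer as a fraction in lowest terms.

11/16

With no time discounting, the continuation probability p plays the role of the discount factor.
Grim-trigger IC: 13/(1−p) ≥ 24 + 8p/(1−p) ⇒ p ≥ (24−13)/(24−8) = 11/16.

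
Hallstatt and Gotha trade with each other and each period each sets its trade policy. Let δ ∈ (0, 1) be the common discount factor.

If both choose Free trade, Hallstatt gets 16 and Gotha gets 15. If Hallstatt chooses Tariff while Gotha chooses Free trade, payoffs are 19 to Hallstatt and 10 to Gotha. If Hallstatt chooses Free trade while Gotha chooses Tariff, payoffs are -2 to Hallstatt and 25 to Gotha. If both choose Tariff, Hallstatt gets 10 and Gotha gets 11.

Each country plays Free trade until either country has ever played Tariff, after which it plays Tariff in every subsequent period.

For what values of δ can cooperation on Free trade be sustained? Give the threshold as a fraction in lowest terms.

Hallstatt's threshold: (19−16)/(19−10) = 1/3.
Gotha's threshold: (25−15)/(25−11) = 5/7.
1/3 < 5/7, so Gotha binds and δ* = 5/7.

5/7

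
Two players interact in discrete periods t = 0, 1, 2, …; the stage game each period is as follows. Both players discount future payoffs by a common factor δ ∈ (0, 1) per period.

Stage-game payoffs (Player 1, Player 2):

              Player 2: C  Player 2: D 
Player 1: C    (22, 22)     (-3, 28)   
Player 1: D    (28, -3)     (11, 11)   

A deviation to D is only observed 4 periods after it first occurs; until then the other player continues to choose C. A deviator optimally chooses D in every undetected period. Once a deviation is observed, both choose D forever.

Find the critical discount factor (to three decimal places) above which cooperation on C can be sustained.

A deviator earns 28 for 4 periods, then 11 forever; cooperating earns 22 forever. Multiplying the IC by (1−δ):
22 ≥ 28(1−δ^4) + 11δ^4, so 17·δ^4 ≥ 6 and δ^4 ≥ 6/17.
δ ≥ (6/17)^(1/4) ≈ 0.771.

0.771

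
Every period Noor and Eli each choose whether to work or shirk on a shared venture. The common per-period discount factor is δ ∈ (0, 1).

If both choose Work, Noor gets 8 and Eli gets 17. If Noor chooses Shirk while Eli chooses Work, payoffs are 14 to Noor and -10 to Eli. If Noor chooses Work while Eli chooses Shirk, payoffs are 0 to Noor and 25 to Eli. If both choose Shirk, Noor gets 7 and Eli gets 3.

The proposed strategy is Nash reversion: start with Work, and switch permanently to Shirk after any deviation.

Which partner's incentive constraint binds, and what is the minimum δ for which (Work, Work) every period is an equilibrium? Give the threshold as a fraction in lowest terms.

For Noor: deviation gain 14−8 = 6, per-period punishment loss 8−7 = 1. IC gives δ ≥ 6/7.
For Eli: gain 8, loss 14 per period, so δ ≥ 8/22 = 4/11.
The tighter constraint is Noor's, so cooperation needs δ ≥ 6/7.

Noor; δ ≥ 6/7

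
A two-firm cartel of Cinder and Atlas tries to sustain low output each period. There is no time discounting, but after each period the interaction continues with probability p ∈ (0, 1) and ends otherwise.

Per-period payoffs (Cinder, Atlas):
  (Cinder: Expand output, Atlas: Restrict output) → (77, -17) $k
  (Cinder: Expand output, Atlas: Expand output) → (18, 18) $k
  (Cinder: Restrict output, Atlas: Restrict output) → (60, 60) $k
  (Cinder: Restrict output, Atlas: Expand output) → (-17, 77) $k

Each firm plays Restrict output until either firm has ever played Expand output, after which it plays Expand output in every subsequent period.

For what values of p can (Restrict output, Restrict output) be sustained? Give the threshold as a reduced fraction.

17/59

Expected cooperation value is 60 + p·60 + p²·60 + … = 60/(1−p); deviation gives 77 + p·18/(1−p).
60 ≥ 77(1−p) + 18p ⇒ 59p ≥ 17 ⇒ p ≥ 17/59.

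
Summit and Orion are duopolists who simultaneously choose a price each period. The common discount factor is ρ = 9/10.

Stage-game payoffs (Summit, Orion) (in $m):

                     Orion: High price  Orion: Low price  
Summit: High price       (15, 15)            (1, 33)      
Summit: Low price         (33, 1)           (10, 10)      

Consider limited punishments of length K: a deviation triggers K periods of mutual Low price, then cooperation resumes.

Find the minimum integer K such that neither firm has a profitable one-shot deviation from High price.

IC: ρ(1−ρ^K)/(1−ρ) ≥ (33−15)/(15−10) = 18/5.
With ρ = 9/10: need 1 − ρ^K ≥ 18/5·(1−9/10)/(9/10), i.e. ρ^K ≤ 0.6000.
Since (9/10)^4 = 0.6561 and (9/10)^5 = 0.5905, the smallest such K is 5.

5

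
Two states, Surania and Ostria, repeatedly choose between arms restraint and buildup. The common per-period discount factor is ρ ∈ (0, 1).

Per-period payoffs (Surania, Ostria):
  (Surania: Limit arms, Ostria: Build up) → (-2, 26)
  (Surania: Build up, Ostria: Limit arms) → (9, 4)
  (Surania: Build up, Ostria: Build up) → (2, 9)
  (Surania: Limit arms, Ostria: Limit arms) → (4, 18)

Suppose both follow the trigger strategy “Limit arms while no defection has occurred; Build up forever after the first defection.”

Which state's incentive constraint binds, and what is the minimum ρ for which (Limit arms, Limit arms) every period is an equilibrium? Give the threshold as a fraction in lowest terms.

Surania; ρ ≥ 5/7

Surania's threshold: (9−4)/(9−2) = 5/7.
Ostria's threshold: (26−18)/(26−9) = 8/17.
5/7 > 8/17, so Surania binds and ρ* = 5/7.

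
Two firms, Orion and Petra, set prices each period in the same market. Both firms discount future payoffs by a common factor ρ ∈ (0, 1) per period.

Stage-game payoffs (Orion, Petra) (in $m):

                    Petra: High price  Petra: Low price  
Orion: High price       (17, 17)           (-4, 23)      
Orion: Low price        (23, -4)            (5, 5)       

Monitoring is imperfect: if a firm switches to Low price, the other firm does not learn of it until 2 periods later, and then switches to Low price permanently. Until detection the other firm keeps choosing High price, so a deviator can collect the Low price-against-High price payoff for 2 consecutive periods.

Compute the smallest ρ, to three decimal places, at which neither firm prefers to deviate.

0.577

The best deviation is to choose Low price for all 2 undetected periods, earning 23 each, then 5 forever once detected.
Deviation value: 23(1−ρ^2)/(1−ρ) + 5ρ^2/(1−ρ); cooperation value: 17/(1−ρ).
IC: 17 ≥ 23(1−ρ^2) + 5ρ^2 = 23 − 18ρ^2.
So ρ^2 ≥ 6/18 = 1/3, giving ρ ≥ (1/3)^(1/2) ≈ 0.577.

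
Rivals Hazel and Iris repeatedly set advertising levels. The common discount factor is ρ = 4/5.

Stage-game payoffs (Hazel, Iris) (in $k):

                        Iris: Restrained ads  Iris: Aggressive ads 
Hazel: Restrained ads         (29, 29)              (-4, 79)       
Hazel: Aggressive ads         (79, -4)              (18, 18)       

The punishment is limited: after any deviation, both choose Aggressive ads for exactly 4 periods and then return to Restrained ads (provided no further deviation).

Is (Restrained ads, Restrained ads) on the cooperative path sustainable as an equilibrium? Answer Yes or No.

No

IC: ρ+…+ρ^4 ≥ (79−29)/(29−18) = 50/11.
At ρ = 4/5: partial sum = 2.3616 < 4.5455. Cooperation not sustainable.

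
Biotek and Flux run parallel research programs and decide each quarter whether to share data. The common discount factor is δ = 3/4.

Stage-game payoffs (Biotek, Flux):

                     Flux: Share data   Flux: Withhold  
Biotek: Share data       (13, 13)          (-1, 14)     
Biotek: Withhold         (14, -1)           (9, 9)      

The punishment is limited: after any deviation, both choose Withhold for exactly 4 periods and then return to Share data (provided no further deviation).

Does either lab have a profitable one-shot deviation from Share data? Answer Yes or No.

No

IC: δ+…+δ^4 ≥ (14−13)/(13−9) = 1/4.
At δ = 3/4: partial sum = 2.0508 ≥ 0.2500. Cooperation sustainable.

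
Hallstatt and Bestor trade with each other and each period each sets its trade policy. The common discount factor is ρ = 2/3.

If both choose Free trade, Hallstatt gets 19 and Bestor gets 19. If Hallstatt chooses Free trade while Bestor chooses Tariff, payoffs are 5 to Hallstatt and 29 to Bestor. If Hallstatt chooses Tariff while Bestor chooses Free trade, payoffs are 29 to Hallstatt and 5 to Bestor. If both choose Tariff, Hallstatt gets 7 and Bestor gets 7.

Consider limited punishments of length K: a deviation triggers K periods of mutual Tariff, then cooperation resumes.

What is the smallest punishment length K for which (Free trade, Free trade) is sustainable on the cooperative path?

2

Need Σ_{k=1}^{K} ρ^k ≥ (29−19)/(19−7) = 0.8333 at ρ = 2/3.
At K = 1 the sum is 0.6667 < 0.8333; at K = 2 it is 1.1111 ≥ 0.8333.
So the minimum punishment length is K = 2.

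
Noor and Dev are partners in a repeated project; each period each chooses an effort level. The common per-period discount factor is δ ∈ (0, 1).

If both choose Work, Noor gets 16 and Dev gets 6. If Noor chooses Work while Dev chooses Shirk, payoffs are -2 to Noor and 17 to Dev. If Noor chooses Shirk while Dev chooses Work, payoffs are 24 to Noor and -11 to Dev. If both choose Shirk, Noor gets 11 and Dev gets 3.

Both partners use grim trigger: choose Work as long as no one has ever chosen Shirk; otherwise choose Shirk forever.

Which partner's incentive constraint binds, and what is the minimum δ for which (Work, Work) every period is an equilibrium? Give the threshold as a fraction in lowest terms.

Dev; δ ≥ 11/14

For Noor: deviation gain 24−16 = 8, per-period punishment loss 16−11 = 5. IC gives δ ≥ 8/13.
For Dev: gain 11, loss 3 per period, so δ ≥ 11/14.
The tighter constraint is Dev's, so cooperation needs δ ≥ 11/14.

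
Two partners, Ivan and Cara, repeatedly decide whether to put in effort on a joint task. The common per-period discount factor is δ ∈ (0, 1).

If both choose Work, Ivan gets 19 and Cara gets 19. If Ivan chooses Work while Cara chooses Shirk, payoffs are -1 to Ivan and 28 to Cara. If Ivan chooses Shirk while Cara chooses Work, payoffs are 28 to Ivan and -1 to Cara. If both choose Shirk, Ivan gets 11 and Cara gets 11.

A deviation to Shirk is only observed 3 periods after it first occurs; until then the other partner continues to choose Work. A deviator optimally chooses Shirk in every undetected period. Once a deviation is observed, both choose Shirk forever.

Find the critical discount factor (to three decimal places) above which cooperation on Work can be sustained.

0.809

The best deviation is to choose Shirk for all 3 undetected periods, earning 28 each, then 11 forever once detected.
Deviation value: 28(1−δ^3)/(1−δ) + 11δ^3/(1−δ); cooperation value: 19/(1−δ).
IC: 19 ≥ 28(1−δ^3) + 11δ^3 = 28 − 17δ^3.
So δ^3 ≥ 9/17, giving δ ≥ (9/17)^(1/3) ≈ 0.809.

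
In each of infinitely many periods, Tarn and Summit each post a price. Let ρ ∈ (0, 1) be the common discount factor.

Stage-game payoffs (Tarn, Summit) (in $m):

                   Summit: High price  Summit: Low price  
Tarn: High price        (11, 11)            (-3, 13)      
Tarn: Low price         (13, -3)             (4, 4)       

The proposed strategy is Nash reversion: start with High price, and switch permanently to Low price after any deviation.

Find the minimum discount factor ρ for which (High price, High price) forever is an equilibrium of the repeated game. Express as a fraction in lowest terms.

11/(1−ρ) ≥ 13 + 4ρ/(1−ρ)
11 ≥ 13 − 9ρ
ρ ≥ 2/9.

2/9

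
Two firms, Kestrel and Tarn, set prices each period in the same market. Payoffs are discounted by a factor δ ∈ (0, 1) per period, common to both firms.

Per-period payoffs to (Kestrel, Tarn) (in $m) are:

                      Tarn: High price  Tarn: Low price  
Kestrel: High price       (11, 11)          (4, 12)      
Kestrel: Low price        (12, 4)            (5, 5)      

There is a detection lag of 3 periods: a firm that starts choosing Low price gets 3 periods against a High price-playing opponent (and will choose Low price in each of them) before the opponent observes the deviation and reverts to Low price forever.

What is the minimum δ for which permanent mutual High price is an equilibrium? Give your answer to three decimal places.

A deviator earns 12 for 3 periods, then 5 forever; cooperating earns 11 forever. Multiplying the IC by (1−δ):
11 ≥ 12(1−δ^3) + 5δ^3, so 7·δ^3 ≥ 1 and δ^3 ≥ 1/7.
δ ≥ (1/7)^(1/3) ≈ 0.523.

0.523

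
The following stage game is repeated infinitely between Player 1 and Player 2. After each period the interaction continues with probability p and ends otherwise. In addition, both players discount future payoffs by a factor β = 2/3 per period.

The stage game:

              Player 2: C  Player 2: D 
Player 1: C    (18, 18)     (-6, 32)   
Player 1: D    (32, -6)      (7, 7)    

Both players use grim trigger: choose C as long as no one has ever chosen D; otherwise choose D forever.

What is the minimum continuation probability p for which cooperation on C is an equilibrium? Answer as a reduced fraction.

21/25

Expected continuation weight on next period's payoff is β·p = 2/3·p, which plays the role of the discount factor.
Cooperation requires 2/3·p ≥ (32−18)/(32−7) = 14/25, hence p ≥ 21/25.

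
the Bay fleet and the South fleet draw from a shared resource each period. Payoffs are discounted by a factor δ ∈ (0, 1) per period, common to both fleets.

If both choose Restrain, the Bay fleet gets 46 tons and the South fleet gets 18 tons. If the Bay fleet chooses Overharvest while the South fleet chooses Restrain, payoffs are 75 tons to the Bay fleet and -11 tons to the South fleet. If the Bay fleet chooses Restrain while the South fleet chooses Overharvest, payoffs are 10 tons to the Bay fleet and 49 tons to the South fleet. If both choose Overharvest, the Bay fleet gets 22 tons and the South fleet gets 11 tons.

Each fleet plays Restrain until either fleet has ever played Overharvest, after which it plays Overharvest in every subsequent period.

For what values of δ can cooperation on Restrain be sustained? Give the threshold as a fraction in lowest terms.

31/38

For the Bay fleet: deviation gain 75−46 = 29, per-period punishment loss 46−22 = 24. IC gives δ ≥ 29/53.
For the South fleet: gain 31, loss 7 per period, so δ ≥ 31/38.
The tighter constraint is the South fleet's, so cooperation needs δ ≥ 31/38.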